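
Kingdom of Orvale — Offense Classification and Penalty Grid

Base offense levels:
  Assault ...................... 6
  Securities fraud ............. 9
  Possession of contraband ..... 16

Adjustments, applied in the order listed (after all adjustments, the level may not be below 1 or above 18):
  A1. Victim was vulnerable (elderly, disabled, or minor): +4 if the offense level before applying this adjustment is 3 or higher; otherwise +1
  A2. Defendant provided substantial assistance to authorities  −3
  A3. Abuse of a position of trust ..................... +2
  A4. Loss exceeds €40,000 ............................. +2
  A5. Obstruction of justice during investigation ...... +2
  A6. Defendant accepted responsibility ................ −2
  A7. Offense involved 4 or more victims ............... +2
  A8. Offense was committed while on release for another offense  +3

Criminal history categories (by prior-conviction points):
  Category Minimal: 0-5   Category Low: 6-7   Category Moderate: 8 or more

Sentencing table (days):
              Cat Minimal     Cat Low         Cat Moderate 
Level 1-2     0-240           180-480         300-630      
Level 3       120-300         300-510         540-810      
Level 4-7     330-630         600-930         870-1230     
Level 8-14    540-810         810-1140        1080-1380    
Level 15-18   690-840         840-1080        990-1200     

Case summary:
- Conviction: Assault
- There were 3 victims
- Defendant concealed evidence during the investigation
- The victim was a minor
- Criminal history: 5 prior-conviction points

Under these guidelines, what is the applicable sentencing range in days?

540-810 days

Base offense level for assault: 6.
A1 applies (level before this adjustment is 6 ≥ 3, so +4): 6 + 4 = 10.
A2 does not apply.
A4 does not apply.
A5 applies: 10 + 2 = 12.
A7 does not apply.
A8 does not apply.
Final offense level: 12.
Criminal history: 5 prior points → Category Minimal (0-5).
Level 12 falls in the 8-14 band.
Grid: Level 8-14 × Category Minimal = 540-810 days.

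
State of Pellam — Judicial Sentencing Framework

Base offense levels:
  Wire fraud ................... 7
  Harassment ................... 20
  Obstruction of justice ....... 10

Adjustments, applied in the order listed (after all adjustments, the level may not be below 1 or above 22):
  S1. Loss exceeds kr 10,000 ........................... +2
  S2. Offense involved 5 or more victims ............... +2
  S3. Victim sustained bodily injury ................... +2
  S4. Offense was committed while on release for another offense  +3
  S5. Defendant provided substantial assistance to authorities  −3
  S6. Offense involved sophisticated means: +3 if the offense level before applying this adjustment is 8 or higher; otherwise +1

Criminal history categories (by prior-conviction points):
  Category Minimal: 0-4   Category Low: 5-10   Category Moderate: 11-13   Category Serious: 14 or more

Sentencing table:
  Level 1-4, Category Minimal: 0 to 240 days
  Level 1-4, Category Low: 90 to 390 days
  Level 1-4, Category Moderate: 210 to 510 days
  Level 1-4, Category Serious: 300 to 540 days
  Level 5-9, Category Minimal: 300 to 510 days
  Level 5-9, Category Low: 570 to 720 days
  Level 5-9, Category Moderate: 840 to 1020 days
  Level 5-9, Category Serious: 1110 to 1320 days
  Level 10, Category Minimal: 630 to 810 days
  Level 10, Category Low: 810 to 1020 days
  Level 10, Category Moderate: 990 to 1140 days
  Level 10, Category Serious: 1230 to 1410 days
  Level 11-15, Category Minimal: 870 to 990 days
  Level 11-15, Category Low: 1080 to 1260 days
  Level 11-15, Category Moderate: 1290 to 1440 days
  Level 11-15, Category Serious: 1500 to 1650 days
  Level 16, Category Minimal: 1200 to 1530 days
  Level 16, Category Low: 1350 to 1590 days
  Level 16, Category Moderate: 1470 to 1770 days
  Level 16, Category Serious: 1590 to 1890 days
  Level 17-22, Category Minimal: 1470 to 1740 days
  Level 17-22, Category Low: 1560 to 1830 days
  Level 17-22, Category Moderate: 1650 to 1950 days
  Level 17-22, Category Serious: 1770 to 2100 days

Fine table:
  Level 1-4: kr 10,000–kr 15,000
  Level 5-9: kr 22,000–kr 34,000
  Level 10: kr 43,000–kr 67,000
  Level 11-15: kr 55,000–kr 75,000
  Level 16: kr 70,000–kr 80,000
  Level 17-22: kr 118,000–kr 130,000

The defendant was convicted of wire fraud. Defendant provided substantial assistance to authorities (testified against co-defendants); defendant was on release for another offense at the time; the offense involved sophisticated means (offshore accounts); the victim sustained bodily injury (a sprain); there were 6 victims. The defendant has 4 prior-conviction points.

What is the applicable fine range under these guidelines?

kr 55,000–kr 75,000

Base offense level for wire fraud: 7.
S1 does not apply.
S2 applies: 7 + 2 = 9.
S3 applies: 9 + 2 = 11.
S4 applies: 11 + 3 = 14.
S5 applies: 14 − 3 = 11.
S6 applies (level before this adjustment is 11 ≥ 8, so +3): 11 + 3 = 14.
Final offense level: 14.
Level 14 falls in the 11-15 band.
Fine table: Level 11-15 → kr 55,000–kr 75,000.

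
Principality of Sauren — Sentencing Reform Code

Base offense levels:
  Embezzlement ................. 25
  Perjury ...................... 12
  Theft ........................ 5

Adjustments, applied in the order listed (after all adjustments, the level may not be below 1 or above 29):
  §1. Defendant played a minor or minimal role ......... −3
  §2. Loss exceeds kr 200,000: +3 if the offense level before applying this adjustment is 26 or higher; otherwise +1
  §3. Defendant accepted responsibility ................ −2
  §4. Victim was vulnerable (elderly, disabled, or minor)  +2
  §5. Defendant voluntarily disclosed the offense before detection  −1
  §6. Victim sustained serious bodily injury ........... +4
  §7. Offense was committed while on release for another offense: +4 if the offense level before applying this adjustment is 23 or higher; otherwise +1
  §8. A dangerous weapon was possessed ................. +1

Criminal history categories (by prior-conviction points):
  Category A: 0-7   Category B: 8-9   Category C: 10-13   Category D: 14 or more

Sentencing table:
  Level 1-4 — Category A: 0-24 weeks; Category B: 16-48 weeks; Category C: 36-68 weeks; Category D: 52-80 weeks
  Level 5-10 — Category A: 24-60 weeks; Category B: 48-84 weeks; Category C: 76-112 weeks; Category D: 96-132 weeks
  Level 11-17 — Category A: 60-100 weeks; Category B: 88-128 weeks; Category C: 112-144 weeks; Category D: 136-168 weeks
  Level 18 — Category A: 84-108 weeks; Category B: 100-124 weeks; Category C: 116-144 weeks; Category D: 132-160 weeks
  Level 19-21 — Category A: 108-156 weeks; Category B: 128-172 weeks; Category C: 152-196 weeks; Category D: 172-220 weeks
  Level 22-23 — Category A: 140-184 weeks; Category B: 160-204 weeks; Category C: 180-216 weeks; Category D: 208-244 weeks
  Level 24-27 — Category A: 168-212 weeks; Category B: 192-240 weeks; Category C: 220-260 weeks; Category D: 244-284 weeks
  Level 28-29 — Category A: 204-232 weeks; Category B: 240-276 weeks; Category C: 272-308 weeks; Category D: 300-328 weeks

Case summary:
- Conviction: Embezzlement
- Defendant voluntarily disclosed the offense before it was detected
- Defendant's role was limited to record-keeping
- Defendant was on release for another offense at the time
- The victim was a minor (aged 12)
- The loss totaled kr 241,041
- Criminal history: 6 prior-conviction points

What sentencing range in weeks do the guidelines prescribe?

204-232 weeks

Base offense level for embezzlement: 25.
§1 applies: 25 − 3 = 22.
§2 applies (level before this adjustment is 22 < 26, so +1): 22 + 1 = 23.
§4 applies: 23 + 2 = 25.
§5 applies: 25 − 1 = 24.
§6 does not apply.
§7 applies (level before this adjustment is 24 ≥ 23, so +4): 24 + 4 = 28.
§8 does not apply.
Final offense level: 28.
Criminal history: 6 prior points → Category A (0-7).
Level 28 falls in the 28-29 band.
Grid: Level 28-29 × Category A = 204-232 weeks.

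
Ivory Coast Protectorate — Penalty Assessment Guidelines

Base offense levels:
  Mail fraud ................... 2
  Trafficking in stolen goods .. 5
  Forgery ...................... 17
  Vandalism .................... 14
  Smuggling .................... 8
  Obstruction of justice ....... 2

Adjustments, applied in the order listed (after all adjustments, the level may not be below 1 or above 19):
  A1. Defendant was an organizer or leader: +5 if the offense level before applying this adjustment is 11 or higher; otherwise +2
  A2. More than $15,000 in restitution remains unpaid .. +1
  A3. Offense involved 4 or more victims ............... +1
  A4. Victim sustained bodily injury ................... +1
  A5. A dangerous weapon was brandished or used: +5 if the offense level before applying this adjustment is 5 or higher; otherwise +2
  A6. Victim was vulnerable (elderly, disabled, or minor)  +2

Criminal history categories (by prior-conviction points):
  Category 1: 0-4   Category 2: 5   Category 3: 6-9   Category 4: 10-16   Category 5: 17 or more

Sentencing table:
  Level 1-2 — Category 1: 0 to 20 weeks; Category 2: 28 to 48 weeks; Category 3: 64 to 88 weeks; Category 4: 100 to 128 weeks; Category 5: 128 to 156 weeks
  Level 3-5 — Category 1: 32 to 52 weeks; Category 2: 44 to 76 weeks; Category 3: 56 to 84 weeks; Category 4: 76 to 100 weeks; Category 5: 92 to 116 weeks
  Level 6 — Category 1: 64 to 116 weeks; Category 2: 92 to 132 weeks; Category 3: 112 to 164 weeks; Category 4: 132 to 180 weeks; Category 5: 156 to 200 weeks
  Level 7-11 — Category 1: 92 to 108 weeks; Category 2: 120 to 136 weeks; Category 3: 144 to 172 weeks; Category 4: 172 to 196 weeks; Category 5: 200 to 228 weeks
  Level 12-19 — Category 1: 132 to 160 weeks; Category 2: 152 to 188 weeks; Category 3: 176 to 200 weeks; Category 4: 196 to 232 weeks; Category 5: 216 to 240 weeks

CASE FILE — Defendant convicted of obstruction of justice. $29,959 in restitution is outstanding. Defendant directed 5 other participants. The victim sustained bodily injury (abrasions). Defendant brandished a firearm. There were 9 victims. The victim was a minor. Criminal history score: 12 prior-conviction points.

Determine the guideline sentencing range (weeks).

196-232 weeks

Base offense level for obstruction of justice: 2.
A1 applies (level before this adjustment is 2 < 11, so +2): 2 + 2 = 4.
A2 applies: 4 + 1 = 5.
A3 applies: 5 + 1 = 6.
A4 applies: 6 + 1 = 7.
A5 applies (level before this adjustment is 7 ≥ 5, so +5): 7 + 5 = 12.
A6 applies: 12 + 2 = 14.
Final offense level: 14.
Criminal history: 12 prior points → Category 4 (10-16).
Level 14 falls in the 12-19 band.
Grid: Level 12-19 × Category 4 = 196-232 weeks.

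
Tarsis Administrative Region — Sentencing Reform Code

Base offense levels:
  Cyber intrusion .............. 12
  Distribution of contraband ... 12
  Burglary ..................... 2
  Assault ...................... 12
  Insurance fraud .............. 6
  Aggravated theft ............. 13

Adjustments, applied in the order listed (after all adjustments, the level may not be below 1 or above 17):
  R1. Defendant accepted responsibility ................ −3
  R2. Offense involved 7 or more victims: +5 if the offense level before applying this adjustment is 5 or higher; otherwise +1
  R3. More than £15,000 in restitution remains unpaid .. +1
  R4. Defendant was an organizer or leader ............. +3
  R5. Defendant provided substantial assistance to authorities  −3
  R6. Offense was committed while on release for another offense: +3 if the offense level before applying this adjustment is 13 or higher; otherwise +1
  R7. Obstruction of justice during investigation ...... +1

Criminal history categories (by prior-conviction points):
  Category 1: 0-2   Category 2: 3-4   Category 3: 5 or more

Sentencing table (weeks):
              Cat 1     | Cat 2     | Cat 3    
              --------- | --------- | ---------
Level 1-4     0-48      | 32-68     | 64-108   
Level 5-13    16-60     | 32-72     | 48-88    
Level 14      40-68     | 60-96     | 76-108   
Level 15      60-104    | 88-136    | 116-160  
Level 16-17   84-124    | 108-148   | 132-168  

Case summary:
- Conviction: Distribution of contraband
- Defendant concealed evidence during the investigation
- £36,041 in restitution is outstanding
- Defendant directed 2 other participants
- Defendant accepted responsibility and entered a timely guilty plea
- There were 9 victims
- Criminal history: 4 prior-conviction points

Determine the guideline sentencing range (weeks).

Base offense level for distribution of contraband: 12.
R1 applies: 12 − 3 = 9.
R2 applies (level before this adjustment is 9 ≥ 5, so +5): 9 + 5 = 14.
R3 applies: 14 + 1 = 15.
R4 applies: 15 + 3 = 18.
R6 does not apply.
R7 applies: 18 + 1 = 19.
Level 19 exceeds the maximum of 17; capped at 17.
Final offense level: 17.
Criminal history: 4 prior points → Category 2 (3-4).
Level 17 falls in the 16-17 band.
Grid: Level 16-17 × Category 2 = 108-148 weeks.

108-148 weeks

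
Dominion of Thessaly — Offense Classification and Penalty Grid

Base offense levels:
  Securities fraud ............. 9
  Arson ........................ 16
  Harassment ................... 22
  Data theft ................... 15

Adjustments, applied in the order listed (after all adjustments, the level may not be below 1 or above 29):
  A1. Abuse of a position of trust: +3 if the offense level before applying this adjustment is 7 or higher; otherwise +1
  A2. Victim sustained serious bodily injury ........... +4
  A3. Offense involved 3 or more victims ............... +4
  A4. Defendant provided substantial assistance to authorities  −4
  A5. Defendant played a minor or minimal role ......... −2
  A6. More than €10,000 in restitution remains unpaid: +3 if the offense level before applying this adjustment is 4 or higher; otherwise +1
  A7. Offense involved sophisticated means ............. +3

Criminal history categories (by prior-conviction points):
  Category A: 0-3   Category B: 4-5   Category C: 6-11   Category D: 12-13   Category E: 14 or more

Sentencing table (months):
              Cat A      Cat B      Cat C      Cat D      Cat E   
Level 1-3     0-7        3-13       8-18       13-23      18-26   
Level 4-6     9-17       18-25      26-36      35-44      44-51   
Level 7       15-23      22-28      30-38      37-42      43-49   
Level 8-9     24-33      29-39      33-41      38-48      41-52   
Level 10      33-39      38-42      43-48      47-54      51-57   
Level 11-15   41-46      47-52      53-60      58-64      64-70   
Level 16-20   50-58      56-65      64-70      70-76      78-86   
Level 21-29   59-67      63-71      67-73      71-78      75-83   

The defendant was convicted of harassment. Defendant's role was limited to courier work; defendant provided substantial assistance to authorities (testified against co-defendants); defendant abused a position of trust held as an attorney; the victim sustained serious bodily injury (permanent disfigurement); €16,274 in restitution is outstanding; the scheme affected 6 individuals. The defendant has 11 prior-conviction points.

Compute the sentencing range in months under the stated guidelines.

67-73 months

Base offense level for harassment: 22.
A1 applies (level before this adjustment is 22 ≥ 7, so +3): 22 + 3 = 25.
A2 applies: 25 + 4 = 29.
A3 applies: 29 + 4 = 33.
A4 applies: 33 − 4 = 29.
A5 applies: 29 − 2 = 27.
A6 applies (level before this adjustment is 27 ≥ 4, so +3): 27 + 3 = 30.
Level 30 exceeds the maximum of 29; capped at 29.
Final offense level: 29.
Criminal history: 11 prior points → Category C (6-11).
Level 29 falls in the 21-29 band.
Grid: Level 21-29 × Category C = 67-73 months.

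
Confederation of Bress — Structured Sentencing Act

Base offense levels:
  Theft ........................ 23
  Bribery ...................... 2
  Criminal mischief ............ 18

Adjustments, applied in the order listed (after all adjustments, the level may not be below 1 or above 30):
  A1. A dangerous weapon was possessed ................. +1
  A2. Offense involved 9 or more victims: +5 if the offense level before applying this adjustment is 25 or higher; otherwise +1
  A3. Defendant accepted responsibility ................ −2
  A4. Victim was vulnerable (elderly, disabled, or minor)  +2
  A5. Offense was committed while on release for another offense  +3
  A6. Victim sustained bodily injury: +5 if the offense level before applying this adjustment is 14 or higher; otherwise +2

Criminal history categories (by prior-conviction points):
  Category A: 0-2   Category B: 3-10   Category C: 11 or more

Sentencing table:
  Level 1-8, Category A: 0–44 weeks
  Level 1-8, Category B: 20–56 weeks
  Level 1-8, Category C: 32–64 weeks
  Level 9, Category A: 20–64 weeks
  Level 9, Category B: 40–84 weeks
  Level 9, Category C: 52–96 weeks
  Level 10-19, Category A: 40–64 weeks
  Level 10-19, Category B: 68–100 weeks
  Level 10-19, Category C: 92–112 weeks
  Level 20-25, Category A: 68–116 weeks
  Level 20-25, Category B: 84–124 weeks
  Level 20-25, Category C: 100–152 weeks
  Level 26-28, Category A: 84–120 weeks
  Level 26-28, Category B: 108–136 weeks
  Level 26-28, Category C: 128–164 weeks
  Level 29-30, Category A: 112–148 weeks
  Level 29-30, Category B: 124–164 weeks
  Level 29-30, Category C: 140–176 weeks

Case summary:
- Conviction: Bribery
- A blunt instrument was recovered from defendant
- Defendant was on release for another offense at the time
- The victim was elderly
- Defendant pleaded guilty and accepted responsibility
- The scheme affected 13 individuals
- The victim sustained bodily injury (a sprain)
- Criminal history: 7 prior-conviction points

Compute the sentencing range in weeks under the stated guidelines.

40-84 weeks

Base offense level for bribery: 2.
A1 applies: 2 + 1 = 3.
A2 applies (level before this adjustment is 3 < 25, so +1): 3 + 1 = 4.
A3 applies: 4 − 2 = 2.
A4 applies: 2 + 2 = 4.
A5 applies: 4 + 3 = 7.
A6 applies (level before this adjustment is 7 < 14, so +2): 7 + 2 = 9.
Final offense level: 9.
Criminal history: 7 prior points → Category B (3-10).
Level 9 falls in the 9 band.
Grid: Level 9 × Category B = 40-84 weeks.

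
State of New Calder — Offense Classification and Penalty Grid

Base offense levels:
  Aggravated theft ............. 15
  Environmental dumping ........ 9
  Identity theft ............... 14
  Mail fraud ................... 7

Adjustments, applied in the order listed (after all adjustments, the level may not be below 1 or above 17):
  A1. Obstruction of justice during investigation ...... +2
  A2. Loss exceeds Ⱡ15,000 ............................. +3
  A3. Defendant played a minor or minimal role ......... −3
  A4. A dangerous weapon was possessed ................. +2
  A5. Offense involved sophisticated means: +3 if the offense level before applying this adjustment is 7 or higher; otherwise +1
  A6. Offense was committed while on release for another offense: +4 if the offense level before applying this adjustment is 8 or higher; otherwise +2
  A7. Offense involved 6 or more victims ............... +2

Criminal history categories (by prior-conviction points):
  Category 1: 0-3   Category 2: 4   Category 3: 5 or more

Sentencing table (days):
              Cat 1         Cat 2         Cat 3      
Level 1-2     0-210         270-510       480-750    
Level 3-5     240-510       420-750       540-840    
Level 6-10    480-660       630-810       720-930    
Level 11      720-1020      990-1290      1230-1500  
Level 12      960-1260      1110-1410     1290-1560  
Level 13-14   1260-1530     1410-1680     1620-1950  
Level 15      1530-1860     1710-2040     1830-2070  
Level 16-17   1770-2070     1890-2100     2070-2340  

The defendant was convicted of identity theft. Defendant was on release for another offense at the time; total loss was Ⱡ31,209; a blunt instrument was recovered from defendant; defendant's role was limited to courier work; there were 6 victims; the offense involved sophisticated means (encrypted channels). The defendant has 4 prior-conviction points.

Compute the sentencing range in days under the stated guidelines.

1890-2100 days

Base offense level for identity theft: 14.
A2 applies: 14 + 3 = 17.
A3 applies: 17 − 3 = 14.
A4 applies: 14 + 2 = 16.
A5 applies (level before this adjustment is 16 ≥ 7, so +3): 16 + 3 = 19.
A6 applies (level before this adjustment is 19 ≥ 8, so +4): 19 + 4 = 23.
A7 applies: 23 + 2 = 25.
Level 25 exceeds the maximum of 17; capped at 17.
Final offense level: 17.
Criminal history: 4 prior points → Category 2 (4).
Level 17 falls in the 16-17 band.
Grid: Level 16-17 × Category 2 = 1890-2100 days.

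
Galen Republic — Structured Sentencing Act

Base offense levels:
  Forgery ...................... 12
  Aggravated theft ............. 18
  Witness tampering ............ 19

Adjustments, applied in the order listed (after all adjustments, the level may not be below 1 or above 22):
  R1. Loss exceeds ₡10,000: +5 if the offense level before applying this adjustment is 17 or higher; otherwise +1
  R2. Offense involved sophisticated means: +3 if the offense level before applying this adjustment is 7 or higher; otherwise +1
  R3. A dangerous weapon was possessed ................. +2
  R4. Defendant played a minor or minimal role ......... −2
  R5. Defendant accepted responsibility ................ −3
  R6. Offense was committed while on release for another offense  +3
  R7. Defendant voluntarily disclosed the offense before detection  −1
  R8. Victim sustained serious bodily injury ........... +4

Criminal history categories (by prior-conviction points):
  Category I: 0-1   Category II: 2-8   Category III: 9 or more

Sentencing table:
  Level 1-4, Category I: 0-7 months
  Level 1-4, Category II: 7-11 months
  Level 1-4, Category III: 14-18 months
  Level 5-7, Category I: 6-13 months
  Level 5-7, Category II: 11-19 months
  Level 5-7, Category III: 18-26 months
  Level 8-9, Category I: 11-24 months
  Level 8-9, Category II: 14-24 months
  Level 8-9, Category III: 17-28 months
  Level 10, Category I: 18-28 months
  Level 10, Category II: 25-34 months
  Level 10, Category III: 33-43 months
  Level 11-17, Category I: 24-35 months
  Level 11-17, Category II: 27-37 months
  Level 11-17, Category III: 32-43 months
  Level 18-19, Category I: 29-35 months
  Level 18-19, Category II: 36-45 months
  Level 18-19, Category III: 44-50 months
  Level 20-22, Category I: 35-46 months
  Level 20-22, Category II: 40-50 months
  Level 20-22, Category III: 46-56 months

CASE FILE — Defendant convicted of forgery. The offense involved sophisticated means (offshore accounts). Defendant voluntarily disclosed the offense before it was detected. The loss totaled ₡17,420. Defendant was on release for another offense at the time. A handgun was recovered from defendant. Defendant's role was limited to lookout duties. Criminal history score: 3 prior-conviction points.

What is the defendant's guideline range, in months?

36-45 months

Base offense level for forgery: 12.
R1 applies (level before this adjustment is 12 < 17, so +1): 12 + 1 = 13.
R2 applies (level before this adjustment is 13 ≥ 7, so +3): 13 + 3 = 16.
R3 applies: 16 + 2 = 18.
R4 applies: 18 − 2 = 16.
R5 does not apply.
R6 applies: 16 + 3 = 19.
R7 applies: 19 − 1 = 18.
Final offense level: 18.
Criminal history: 3 prior points → Category II (2-8).
Level 18 falls in the 18-19 band.
Grid: Level 18-19 × Category II = 36-45 months.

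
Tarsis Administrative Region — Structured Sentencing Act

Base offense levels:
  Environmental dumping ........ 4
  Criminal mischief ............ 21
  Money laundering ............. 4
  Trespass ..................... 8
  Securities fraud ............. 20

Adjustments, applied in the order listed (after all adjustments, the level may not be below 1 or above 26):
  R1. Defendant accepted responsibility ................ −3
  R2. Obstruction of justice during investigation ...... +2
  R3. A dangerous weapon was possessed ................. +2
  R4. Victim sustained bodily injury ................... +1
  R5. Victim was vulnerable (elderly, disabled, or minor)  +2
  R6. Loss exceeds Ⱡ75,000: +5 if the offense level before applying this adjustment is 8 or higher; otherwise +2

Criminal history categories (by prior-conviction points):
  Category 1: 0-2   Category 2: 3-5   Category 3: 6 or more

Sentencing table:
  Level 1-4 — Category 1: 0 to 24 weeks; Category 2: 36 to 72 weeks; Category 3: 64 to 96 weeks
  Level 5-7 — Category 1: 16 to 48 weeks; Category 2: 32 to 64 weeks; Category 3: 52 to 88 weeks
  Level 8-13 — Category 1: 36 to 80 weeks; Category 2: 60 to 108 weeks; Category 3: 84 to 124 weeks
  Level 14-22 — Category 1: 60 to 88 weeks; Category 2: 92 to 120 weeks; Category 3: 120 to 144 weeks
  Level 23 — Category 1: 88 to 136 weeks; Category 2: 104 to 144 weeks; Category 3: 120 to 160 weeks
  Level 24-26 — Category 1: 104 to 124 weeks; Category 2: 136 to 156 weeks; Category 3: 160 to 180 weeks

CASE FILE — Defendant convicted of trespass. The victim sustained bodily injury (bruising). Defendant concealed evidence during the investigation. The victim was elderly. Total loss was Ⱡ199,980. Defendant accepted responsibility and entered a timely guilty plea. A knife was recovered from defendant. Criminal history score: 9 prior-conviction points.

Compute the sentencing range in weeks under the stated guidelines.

120-144 weeks

Base offense level for trespass: 8.
R1 applies: 8 − 3 = 5.
R2 applies: 5 + 2 = 7.
R3 applies: 7 + 2 = 9.
R4 applies: 9 + 1 = 10.
R5 applies: 10 + 2 = 12.
R6 applies (level before this adjustment is 12 ≥ 8, so +5): 12 + 5 = 17.
Final offense level: 17.
Criminal history: 9 prior points → Category 3 (6+).
Level 17 falls in the 14-22 band.
Grid: Level 14-22 × Category 3 = 120-144 weeks.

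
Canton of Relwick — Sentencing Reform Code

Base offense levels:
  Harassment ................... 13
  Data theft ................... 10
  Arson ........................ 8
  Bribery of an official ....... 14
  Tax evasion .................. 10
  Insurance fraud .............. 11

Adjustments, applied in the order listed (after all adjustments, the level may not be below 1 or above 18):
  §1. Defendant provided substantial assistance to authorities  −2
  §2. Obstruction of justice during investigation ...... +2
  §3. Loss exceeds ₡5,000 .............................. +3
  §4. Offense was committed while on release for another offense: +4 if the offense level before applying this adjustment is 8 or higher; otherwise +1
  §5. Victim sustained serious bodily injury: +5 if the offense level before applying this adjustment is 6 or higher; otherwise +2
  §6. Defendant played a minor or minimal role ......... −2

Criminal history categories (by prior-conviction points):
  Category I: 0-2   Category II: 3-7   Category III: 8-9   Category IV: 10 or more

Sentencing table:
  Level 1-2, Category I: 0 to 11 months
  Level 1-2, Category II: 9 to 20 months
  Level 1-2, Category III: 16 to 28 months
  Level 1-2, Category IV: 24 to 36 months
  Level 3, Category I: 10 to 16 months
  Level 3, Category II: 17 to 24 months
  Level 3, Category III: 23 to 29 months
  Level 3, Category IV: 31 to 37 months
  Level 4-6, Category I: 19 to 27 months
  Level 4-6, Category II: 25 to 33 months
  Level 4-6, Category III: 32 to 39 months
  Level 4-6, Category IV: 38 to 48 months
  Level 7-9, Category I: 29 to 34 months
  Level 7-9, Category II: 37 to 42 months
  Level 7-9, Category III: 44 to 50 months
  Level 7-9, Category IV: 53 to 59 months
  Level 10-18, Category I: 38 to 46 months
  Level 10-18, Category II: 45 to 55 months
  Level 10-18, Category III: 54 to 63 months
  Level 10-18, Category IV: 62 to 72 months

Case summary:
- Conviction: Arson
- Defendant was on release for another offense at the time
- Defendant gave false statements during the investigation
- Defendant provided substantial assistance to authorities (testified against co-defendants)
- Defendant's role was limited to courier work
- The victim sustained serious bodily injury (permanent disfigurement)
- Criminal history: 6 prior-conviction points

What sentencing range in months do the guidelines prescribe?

45-55 months

Base offense level for arson: 8.
§1 applies: 8 − 2 = 6.
§2 applies: 6 + 2 = 8.
§3 does not apply.
§4 applies (level before this adjustment is 8 ≥ 8, so +4): 8 + 4 = 12.
§5 applies (level before this adjustment is 12 ≥ 6, so +5): 12 + 5 = 17.
§6 applies: 17 − 2 = 15.
Final offense level: 15.
Criminal history: 6 prior points → Category II (3-7).
Level 15 falls in the 10-18 band.
Grid: Level 10-18 × Category II = 45-55 months.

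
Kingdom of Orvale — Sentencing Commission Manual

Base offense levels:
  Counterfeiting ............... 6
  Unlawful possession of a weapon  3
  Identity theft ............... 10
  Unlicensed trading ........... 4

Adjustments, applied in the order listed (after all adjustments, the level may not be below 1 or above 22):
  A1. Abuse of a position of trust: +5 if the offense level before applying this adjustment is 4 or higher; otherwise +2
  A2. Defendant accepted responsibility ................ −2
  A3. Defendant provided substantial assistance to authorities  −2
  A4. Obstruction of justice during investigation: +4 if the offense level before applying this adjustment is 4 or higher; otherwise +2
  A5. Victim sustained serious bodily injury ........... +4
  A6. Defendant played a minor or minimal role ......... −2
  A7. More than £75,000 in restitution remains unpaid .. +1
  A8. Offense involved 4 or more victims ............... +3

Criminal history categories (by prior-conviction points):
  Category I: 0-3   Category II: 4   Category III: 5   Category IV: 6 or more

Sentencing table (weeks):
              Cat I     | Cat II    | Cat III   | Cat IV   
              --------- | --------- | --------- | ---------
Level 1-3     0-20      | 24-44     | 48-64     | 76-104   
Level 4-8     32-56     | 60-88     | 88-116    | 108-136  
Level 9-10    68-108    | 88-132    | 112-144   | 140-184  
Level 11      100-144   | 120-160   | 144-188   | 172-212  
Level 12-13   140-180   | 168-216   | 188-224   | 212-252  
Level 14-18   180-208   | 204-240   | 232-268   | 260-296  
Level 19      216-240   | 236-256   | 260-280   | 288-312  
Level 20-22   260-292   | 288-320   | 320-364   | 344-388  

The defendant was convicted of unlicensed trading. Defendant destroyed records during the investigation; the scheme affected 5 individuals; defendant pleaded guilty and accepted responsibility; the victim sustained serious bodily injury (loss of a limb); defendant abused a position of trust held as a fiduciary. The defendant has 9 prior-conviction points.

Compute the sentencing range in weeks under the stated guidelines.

Base offense level for unlicensed trading: 4.
A1 applies (level before this adjustment is 4 ≥ 4, so +5): 4 + 5 = 9.
A2 applies: 9 − 2 = 7.
A3 does not apply.
A4 applies (level before this adjustment is 7 ≥ 4, so +4): 7 + 4 = 11.
A5 applies: 11 + 4 = 15.
A7 does not apply.
A8 applies: 15 + 3 = 18.
Final offense level: 18.
Criminal history: 9 prior points → Category IV (6+).
Level 18 falls in the 14-18 band.
Grid: Level 14-18 × Category IV = 260-296 weeks.

260-296 weeks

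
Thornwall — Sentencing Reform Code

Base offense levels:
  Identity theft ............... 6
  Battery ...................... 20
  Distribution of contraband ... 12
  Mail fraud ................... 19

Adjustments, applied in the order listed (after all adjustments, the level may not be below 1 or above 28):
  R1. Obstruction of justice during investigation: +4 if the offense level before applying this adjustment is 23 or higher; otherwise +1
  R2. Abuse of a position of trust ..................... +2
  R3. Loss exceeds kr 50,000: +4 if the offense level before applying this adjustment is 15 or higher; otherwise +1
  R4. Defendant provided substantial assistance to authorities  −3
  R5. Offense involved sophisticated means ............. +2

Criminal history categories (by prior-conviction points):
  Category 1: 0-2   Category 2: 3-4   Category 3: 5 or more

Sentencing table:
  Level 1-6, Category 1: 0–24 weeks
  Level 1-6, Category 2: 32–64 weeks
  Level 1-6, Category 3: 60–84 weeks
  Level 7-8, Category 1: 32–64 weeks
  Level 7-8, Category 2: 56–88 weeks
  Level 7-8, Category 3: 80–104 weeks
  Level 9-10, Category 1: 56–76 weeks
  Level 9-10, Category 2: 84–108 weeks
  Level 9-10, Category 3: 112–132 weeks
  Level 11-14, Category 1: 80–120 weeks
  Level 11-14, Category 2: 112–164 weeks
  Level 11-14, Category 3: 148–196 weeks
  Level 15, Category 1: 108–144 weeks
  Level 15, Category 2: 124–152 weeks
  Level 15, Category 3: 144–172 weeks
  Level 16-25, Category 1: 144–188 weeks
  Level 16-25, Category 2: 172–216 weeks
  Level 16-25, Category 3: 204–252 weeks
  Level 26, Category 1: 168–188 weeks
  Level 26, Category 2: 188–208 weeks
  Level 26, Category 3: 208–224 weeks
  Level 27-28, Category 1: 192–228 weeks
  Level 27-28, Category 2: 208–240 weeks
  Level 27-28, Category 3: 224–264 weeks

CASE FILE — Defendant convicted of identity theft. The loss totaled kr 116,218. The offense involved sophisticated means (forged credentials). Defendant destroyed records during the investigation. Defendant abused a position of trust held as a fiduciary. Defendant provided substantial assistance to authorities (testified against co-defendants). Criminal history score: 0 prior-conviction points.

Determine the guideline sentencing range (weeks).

56-76 weeks

Base offense level for identity theft: 6.
R1 applies (level before this adjustment is 6 < 23, so +1): 6 + 1 = 7.
R2 applies: 7 + 2 = 9.
R3 applies (level before this adjustment is 9 < 15, so +1): 9 + 1 = 10.
R4 applies: 10 − 3 = 7.
R5 applies: 7 + 2 = 9.
Final offense level: 9.
Criminal history: 0 prior points → Category 1 (0-2).
Level 9 falls in the 9-10 band.
Grid: Level 9-10 × Category 1 = 56-76 weeks.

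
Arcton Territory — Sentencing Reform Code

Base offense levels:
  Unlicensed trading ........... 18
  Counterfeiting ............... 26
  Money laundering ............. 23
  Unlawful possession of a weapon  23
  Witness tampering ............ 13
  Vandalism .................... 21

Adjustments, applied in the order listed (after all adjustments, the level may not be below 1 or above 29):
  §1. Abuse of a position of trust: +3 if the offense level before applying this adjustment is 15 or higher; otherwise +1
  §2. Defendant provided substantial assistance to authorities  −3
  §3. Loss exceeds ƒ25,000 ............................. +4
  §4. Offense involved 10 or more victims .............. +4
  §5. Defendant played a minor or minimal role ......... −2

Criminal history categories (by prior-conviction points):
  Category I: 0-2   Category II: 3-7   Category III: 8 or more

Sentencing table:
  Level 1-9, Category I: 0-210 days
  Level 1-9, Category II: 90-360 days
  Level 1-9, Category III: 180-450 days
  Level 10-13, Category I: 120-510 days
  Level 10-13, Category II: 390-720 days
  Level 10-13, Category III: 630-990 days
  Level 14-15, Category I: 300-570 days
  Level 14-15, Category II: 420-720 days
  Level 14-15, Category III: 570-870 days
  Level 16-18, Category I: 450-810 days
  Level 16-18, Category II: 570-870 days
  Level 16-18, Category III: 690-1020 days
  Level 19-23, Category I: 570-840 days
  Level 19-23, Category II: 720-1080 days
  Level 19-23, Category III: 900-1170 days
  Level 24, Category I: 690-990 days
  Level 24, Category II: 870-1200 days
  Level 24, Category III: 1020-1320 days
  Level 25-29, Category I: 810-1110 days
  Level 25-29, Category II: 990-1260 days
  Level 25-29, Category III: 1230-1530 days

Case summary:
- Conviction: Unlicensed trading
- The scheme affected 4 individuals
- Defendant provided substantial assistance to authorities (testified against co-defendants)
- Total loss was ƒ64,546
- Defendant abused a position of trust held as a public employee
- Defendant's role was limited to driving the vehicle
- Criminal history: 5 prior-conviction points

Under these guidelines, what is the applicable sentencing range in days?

720-1080 days

Base offense level for unlicensed trading: 18.
§1 applies (level before this adjustment is 18 ≥ 15, so +3): 18 + 3 = 21.
§2 applies: 21 − 3 = 18.
§3 applies: 18 + 4 = 22.
§4 does not apply.
§5 applies: 22 − 2 = 20.
Final offense level: 20.
Criminal history: 5 prior points → Category II (3-7).
Level 20 falls in the 19-23 band.
Grid: Level 19-23 × Category II = 720-1080 days.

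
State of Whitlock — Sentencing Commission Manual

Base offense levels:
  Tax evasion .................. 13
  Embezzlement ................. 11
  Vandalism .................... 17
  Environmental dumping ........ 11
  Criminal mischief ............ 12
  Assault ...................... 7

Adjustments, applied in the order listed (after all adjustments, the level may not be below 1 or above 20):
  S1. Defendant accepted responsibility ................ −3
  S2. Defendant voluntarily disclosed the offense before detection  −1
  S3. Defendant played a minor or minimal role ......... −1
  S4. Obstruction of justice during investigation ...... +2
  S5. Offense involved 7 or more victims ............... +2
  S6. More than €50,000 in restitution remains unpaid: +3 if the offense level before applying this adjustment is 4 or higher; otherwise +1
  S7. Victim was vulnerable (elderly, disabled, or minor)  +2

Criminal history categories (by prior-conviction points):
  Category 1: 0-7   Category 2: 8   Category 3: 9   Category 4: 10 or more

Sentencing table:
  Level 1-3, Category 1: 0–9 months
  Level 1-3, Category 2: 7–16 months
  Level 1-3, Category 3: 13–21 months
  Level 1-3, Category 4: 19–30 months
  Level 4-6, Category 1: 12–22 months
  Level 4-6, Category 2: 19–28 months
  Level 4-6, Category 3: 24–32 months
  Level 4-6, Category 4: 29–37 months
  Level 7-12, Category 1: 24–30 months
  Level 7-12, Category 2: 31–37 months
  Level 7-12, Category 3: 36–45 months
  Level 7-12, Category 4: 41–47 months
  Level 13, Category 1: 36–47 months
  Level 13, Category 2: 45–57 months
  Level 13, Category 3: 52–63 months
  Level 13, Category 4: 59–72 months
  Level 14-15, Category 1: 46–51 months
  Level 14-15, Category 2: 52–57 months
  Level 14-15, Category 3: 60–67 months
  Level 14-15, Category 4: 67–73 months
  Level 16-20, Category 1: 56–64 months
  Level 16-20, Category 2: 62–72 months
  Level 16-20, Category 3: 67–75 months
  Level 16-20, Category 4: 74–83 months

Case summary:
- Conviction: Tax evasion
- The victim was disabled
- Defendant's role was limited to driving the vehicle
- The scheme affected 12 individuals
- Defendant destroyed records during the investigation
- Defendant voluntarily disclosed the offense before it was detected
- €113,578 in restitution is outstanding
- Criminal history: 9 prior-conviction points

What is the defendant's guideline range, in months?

67-75 months

Base offense level for tax evasion: 13.
S2 applies: 13 − 1 = 12.
S3 applies: 12 − 1 = 11.
S4 applies: 11 + 2 = 13.
S5 applies: 13 + 2 = 15.
S6 applies (level before this adjustment is 15 ≥ 4, so +3): 15 + 3 = 18.
S7 applies: 18 + 2 = 20.
Final offense level: 20.
Criminal history: 9 prior points → Category 3 (9).
Level 20 falls in the 16-20 band.
Grid: Level 16-20 × Category 3 = 67-75 months.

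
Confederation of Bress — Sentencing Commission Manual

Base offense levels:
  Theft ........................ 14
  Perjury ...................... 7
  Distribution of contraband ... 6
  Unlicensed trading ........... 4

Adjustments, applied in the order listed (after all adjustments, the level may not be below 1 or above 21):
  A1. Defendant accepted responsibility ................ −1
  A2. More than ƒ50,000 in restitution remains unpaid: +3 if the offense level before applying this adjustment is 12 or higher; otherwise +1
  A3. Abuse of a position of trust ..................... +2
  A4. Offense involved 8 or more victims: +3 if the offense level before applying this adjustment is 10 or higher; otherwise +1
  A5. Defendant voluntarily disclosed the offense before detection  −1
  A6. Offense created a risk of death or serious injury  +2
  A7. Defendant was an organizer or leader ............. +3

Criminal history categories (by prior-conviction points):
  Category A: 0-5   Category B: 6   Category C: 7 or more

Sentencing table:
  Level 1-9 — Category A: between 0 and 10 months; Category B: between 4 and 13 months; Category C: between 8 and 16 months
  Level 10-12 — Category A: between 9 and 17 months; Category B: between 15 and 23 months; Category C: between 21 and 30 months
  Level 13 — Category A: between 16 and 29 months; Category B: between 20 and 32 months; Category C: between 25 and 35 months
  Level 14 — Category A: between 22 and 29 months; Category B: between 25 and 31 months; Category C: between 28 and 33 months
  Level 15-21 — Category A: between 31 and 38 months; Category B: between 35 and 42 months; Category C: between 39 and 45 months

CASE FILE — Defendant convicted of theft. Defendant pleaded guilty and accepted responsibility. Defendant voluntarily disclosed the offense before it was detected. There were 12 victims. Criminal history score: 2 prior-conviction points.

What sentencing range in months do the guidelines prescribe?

Base offense level for theft: 14.
A1 applies: 14 − 1 = 13.
A2 does not apply.
A3 does not apply.
A4 applies (level before this adjustment is 13 ≥ 10, so +3): 13 + 3 = 16.
A5 applies: 16 − 1 = 15.
A6 does not apply.
Final offense level: 15.
Criminal history: 2 prior points → Category A (0-5).
Level 15 falls in the 15-21 band.
Grid: Level 15-21 × Category A = 31-38 months.

31-38 months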